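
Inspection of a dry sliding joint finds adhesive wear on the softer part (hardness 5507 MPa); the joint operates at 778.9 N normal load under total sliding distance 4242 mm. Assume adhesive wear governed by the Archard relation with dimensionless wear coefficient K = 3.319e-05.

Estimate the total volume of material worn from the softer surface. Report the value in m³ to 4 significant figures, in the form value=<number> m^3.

Shown intermediates are rounded, and all working math holds full precision — one last rounding: 4 significant digits.
The distance L = 4242 mm = 4.242 m.
Hardness H = 5507 MPa = 5.507e+09 Pa.
SI base units throughout: W = 778.9 N, H = 5.507e+09 Pa, K = 3.319e-05.
Archard relation: V = K·W·L/H = 3.319e-05 · 778.9 · 4.242 / 5.507e+09 = 1.991e-11 m³.

value=1.991e-11 m^3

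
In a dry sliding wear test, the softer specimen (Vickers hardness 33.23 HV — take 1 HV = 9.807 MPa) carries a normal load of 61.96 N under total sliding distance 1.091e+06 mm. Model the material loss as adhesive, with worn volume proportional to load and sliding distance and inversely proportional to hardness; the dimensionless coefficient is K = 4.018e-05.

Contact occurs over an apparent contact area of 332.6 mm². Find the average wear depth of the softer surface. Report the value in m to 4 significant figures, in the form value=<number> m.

Intermediates are displayed rounded. Each operation maintains exact precision, and one final rounding, at 4 significant digits.
Distance covered L = 1.091e+06 mm = 1091 m.
Hardness H = 33.23 HV × 9.807 MPa/HV = 325.9 MPa = 3.259e+08 Pa.
Contact area A = 332.6 mm² = 3.326e-04 m².
Restated in SI base units: W = 61.96 N, H = 3.259e+08 Pa, K = 4.018e-05.
Archard volume V = K·W·L/H = 4.018e-05 · 61.96 · 1091 / 3.259e+08 = 8.335e-09 m³.
Mean depth h = V/A = 8.335e-09 / 3.326e-04 = 2.506e-05 m.

value=2.506e-05 m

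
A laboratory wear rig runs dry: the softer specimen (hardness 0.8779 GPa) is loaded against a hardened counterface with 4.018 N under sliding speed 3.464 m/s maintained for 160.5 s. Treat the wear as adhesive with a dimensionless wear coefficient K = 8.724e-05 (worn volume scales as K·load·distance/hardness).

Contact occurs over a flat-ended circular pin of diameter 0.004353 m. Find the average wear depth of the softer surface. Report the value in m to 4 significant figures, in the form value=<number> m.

value=1.492e-05 m

Intermediate values are printed rounded. The algebra carries full float precision. Rounded once at the end, at 4 significant figures.
Path length L = v·t = 3.464 m/s × 160.5 s = 556.0 m.
Hardness H = 0.8779 GPa = 8.779e+08 Pa.
Contact area A = π·d²/4 = π·(0.004353 m)²/4 = 1.488e-05 m².
As SI base values: W = 4.018 N, H = 8.779e+08 Pa, K = 8.724e-05.
Worn volume V = K·W·L/H = 8.724e-05 · 4.018 · 556.0 / 8.779e+08 = 2.220e-10 m³.
Depth of wear h = V/A = 2.220e-10 / 1.488e-05 = 1.492e-05 m.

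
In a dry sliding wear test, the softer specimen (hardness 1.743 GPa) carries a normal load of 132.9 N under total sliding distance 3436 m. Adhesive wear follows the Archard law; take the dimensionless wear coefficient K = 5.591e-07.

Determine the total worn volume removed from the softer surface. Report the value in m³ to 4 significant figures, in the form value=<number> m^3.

Each operation runs at full precision — intermediate values appear rounded; one last rounding, at four significant digits.
Hardness H = 1.743 GPa = 1.743e+09 Pa.
SI base units throughout: W = 132.9 N, H = 1.743e+09 Pa, K = 5.591e-07.
Worn volume V = K·W·L/H = 5.591e-07 · 132.9 · 3436 / 1.743e+09 = 1.465e-10 m³.

value=1.465e-10 m^3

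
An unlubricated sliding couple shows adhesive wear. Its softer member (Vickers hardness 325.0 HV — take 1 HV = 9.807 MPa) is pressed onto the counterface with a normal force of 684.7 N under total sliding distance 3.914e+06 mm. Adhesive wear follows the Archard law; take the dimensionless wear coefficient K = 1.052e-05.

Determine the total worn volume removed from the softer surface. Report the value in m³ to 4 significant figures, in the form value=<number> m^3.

Shown intermediates are rounded, and all working math maintains full float precision — a single final rounding to four significant digits.
Path length L = 3.914e+06 mm = 3914 m.
Hardness H = 325.0 HV × 9.807 MPa/HV = 3187 MPa = 3.187e+09 Pa.
Expressed in SI base units: W = 684.7 N, H = 3.187e+09 Pa, K = 1.052e-05.
Archard volume V = K·W·L/H = 1.052e-05 · 684.7 · 3914 / 3.187e+09 = 8.845e-09 m³.

value=8.845e-09 m^3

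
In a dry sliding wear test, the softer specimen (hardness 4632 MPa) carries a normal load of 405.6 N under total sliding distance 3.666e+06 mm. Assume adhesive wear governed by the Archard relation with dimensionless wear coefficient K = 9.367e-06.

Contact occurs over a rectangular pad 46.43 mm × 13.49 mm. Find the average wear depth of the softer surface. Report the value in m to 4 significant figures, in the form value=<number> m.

value=4.801e-06 m

All working math maintains full float precision, and intermediate values are displayed rounded — rounded just once, at 4 significant digits.
Distance covered L = 3.666e+06 mm = 3666 m.
Hardness H = 4632 MPa = 4.632e+09 Pa.
Pad sides 46.43 mm × 13.49 mm = 0.04643 m × 0.01349 m. Contact area A = 0.04643 m × 0.01349 m = 6.263e-04 m².
Collected in SI base units: W = 405.6 N, H = 4.632e+09 Pa, K = 9.367e-06.
Apply Archard: V = K·W·L/H = 9.367e-06 · 405.6 · 3666 / 4.632e+09 = 3.007e-09 m³.
Mean wear depth h = V/A = 3.007e-09 / 6.263e-04 = 4.801e-06 m.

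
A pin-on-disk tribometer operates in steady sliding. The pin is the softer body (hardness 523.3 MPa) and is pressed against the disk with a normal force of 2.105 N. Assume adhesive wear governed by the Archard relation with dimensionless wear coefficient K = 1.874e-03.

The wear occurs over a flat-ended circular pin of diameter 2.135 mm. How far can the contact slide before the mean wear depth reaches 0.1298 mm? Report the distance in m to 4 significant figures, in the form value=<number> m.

value=61.64 m

The intermediates are printed rounded; all working math holds full precision, and rounded just once, at four significant digits.
Hardness H = 523.3 MPa = 5.233e+08 Pa.
Pin diameter d = 2.135 mm = 0.002135 m. Contact area A = π·d²/4 = π·(0.002135 m)²/4 = 3.580e-06 m².
Depth limit h_lim = 0.1298 mm = 1.298e-04 m.
In SI base units: W = 2.105 N, H = 5.233e+08 Pa, K = 1.874e-03.
Limit volume V_lim = h_lim·A = 1.298e-04 · 3.580e-06 = 4.647e-10 m³.
So the life L = V_lim·H/(K·W) = 4.647e-10 · 5.233e+08 / (1.874e-03 · 2.105) = 61.64 m.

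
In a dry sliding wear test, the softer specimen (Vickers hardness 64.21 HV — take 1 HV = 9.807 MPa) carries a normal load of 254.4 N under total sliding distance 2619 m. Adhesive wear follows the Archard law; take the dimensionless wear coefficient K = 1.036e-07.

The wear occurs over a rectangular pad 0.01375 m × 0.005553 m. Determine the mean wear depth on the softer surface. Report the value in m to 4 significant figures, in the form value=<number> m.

Each operation carries full float precision. The intermediates appear rounded, and rounded just once, at 4 significant digits.
Hardness H = 64.21 HV × 9.807 MPa/HV = 629.7 MPa = 6.297e+08 Pa.
Contact area A = 0.01375 m × 0.005553 m = 7.635e-05 m².
Restated in SI base units: W = 254.4 N, H = 6.297e+08 Pa, K = 1.036e-07.
The Archard volume V = K·W·L/H = 1.036e-07 · 254.4 · 2619 / 6.297e+08 = 1.096e-10 m³.
Depth h = V/A = 1.096e-10 / 7.635e-05 = 1.436e-06 m.

value=1.436e-06 m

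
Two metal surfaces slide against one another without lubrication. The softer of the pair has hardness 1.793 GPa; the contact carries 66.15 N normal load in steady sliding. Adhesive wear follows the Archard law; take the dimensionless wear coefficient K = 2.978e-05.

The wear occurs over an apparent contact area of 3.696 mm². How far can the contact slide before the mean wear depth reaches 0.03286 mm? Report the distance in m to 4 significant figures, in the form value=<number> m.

The algebra keeps exact precision — intermediates appear rounded — rounded just once to four significant digits.
Hardness H = 1.793 GPa = 1.793e+09 Pa.
Contact area A = 3.696 mm² = 3.696e-06 m².
Depth limit h_lim = 0.03286 mm = 3.286e-05 m.
Working in SI base units: W = 66.15 N, H = 1.793e+09 Pa, K = 2.978e-05.
Permissible volume V_lim = h_lim·A = 3.286e-05 · 3.696e-06 = 1.215e-10 m³.
Life L = V_lim·H/(K·W) = 1.215e-10 · 1.793e+09 / (2.978e-05 · 66.15) = 110.5 m.

value=110.5 m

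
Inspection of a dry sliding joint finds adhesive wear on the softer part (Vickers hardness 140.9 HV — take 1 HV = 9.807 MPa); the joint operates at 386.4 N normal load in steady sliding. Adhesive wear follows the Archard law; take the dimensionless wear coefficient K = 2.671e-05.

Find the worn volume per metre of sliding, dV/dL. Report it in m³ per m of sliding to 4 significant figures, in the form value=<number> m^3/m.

value=7.469e-12 m^3/m

Every step keeps exact precision, and intermediate values appear rounded. Rounded once at the end, at four significant figures.
Convert: Hardness H = 140.9 HV × 9.807 MPa/HV = 1382 MPa = 1.382e+09 Pa.
Restated in SI base units: W = 386.4 N, H = 1.382e+09 Pa, K = 2.671e-05.
Wear rate dV/dL = K·W/H: 2.671e-05 · 386.4 / 1.382e+09 = 7.469e-12 m³/m.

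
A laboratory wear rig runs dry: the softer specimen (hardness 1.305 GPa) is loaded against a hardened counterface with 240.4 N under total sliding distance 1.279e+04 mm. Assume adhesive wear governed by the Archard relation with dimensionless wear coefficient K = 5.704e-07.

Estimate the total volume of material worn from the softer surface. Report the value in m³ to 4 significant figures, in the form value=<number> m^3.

value=1.344e-12 m^3

The intermediates appear rounded — all working math keeps exact precision. Rounded once at the end, at four significant figures.
Total distance L = 1.279e+04 mm = 12.79 m.
Hardness H = 1.305 GPa = 1.305e+09 Pa.
Collected in SI base units: W = 240.4 N, H = 1.305e+09 Pa, K = 5.704e-07.
By Archard's law, V = K·W·L/H = 5.704e-07 · 240.4 · 12.79 / 1.305e+09 = 1.344e-12 m³.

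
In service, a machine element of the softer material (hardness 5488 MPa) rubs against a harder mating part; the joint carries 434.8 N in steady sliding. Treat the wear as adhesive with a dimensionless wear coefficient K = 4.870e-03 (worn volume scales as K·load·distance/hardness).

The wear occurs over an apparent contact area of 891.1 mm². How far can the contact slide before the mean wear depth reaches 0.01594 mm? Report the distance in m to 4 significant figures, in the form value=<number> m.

value=36.81 m

Intermediates are printed rounded, and each operation maintains full float precision; rounded just once, at 4 significant figures.
Hardness H = 5488 MPa = 5.488e+09 Pa.
Contact area A = 891.1 mm² = 8.911e-04 m².
Depth limit h_lim = 0.01594 mm = 1.594e-05 m.
SI base units throughout: W = 434.8 N, H = 5.488e+09 Pa, K = 4.870e-03.
Limit volume V_lim = h_lim·A = 1.594e-05 · 8.911e-04 = 1.420e-08 m³.
So the life L = V_lim·H/(K·W) = 1.420e-08 · 5.488e+09 / (4.870e-03 · 434.8) = 36.81 m.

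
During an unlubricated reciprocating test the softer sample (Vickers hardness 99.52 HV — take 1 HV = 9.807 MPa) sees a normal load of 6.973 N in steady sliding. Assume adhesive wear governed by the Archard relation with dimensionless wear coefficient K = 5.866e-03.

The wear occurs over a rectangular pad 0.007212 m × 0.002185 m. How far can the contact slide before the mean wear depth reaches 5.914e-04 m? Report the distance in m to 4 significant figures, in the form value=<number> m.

Each operation holds exact precision — intermediate values appear rounded, and rounded once at the end to 4 significant figures.
Convert: Hardness H = 99.52 HV × 9.807 MPa/HV = 976.0 MPa = 9.760e+08 Pa.
Convert: Contact area A = 0.007212 m × 0.002185 m = 1.576e-05 m².
In SI base units: W = 6.973 N, H = 9.760e+08 Pa, K = 5.866e-03.
Permissible volume V_lim = h_lim·A = 5.914e-04 · 1.576e-05 = 9.319e-09 m³.
Thus life L = V_lim·H/(K·W) = 9.319e-09 · 9.760e+08 / (5.866e-03 · 6.973) = 222.4 m.

value=222.4 m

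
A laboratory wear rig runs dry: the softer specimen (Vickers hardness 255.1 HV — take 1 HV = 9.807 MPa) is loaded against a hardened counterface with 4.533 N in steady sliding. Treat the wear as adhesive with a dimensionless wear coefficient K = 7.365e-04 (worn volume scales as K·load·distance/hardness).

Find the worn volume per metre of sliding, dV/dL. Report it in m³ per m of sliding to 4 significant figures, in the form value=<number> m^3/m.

value=1.334e-12 m^3/m

The algebra maintains full precision; the intermediates are displayed rounded, and a single final rounding, at four significant digits.
Convert: Hardness H = 255.1 HV × 9.807 MPa/HV = 2502 MPa = 2.502e+09 Pa.
Expressed in SI base units: W = 4.533 N, H = 2.502e+09 Pa, K = 7.365e-04.
Volumetric rate dV/dL = K·W/H: 7.365e-04 · 4.533 / 2.502e+09 = 1.334e-12 m³/m.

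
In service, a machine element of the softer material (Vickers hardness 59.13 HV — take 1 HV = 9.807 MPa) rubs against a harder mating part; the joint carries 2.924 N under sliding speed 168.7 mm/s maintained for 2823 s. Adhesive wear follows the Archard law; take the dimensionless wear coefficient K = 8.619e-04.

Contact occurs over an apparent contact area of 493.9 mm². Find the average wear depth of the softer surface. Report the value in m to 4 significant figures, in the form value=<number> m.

value=4.191e-06 m

Intermediates are displayed rounded. The computation runs at full float precision — rounded just once to 4 significant digits.
Convert: Sliding speed v = 168.7 mm/s = 0.1687 m/s. Distance L = v·t = 0.1687 m/s × 2823 s = 476.2 m.
Convert: Hardness H = 59.13 HV × 9.807 MPa/HV = 579.9 MPa = 5.799e+08 Pa.
Convert: Contact area A = 493.9 mm² = 4.939e-04 m².
In SI base units: W = 2.924 N, H = 5.799e+08 Pa, K = 8.619e-04.
Archard volume V = K·W·L/H = 8.619e-04 · 2.924 · 476.2 / 5.799e+08 = 2.070e-09 m³.
Average depth h = V/A = 2.070e-09 / 4.939e-04 = 4.191e-06 m.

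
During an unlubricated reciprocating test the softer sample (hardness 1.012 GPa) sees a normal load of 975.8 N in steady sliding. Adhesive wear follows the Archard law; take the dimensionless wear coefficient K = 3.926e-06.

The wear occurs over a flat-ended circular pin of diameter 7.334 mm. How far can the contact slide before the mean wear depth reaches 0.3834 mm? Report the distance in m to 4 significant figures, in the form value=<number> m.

The computation runs at full float precision; intermediate values are displayed rounded, and one final rounding, at 4 significant digits.
Hardness H = 1.012 GPa = 1.012e+09 Pa.
Pin diameter d = 7.334 mm = 0.007334 m. Contact area A = π·d²/4 = π·(0.007334 m)²/4 = 4.224e-05 m².
Depth limit h_lim = 0.3834 mm = 3.834e-04 m.
SI base units throughout: W = 975.8 N, H = 1.012e+09 Pa, K = 3.926e-06.
Limit volume V_lim = h_lim·A = 3.834e-04 · 4.224e-05 = 1.620e-08 m³.
So the life L = V_lim·H/(K·W) = 1.620e-08 · 1.012e+09 / (3.926e-06 · 975.8) = 4279 m.

value=4279 m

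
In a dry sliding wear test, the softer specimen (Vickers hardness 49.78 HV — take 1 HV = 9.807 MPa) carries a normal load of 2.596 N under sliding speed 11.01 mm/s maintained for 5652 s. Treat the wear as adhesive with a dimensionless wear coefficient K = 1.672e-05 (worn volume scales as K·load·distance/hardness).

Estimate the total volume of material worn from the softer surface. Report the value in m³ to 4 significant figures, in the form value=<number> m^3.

value=5.533e-12 m^3

The algebra carries full float precision. Displayed values are rounded; a single final rounding to 4 significant digits.
Convert: Sliding speed v = 11.01 mm/s = 0.01101 m/s. Distance covered L = v·t = 0.01101 m/s × 5652 s = 62.23 m.
Convert: Hardness H = 49.78 HV × 9.807 MPa/HV = 488.2 MPa = 4.882e+08 Pa.
Collected in SI base units: W = 2.596 N, H = 4.882e+08 Pa, K = 1.672e-05.
Wear volume V = K·W·L/H = 1.672e-05 · 2.596 · 62.23 / 4.882e+08 = 5.533e-12 m³.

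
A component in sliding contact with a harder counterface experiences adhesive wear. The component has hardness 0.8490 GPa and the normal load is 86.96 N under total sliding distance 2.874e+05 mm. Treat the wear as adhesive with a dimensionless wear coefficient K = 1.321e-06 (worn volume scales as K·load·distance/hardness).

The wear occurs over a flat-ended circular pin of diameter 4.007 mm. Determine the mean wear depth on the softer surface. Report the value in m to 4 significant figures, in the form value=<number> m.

value=3.084e-06 m

The intermediates are printed rounded; the algebra maintains full float precision, and a single final rounding, at 4 significant digits.
Convert: Total distance L = 2.874e+05 mm = 287.4 m.
Convert: Hardness H = 0.8490 GPa = 8.490e+08 Pa.
Convert: Pin diameter d = 4.007 mm = 0.004007 m. Contact area A = π·d²/4 = π·(0.004007 m)²/4 = 1.261e-05 m².
As SI base values: W = 86.96 N, H = 8.490e+08 Pa, K = 1.321e-06.
Wear volume V = K·W·L/H = 1.321e-06 · 86.96 · 287.4 / 8.490e+08 = 3.889e-11 m³.
Wear depth h = V/A = 3.889e-11 / 1.261e-05 = 3.084e-06 m.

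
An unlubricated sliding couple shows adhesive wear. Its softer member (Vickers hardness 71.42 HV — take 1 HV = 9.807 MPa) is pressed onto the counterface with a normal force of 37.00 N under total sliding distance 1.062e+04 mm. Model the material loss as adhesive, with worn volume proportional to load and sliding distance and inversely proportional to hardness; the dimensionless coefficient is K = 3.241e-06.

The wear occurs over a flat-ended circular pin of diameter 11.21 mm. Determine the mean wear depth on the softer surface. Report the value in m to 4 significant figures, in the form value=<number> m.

The intermediates appear rounded, and the computation maintains full float precision — rounded just once: four significant figures.
The distance L = 1.062e+04 mm = 10.62 m.
Hardness H = 71.42 HV × 9.807 MPa/HV = 700.4 MPa = 7.004e+08 Pa.
Pin diameter d = 11.21 mm = 0.01121 m. Contact area A = π·d²/4 = π·(0.01121 m)²/4 = 9.870e-05 m².
In SI base units: W = 37.00 N, H = 7.004e+08 Pa, K = 3.241e-06.
Volume removed: V = K·W·L/H = 3.241e-06 · 37.00 · 10.62 / 7.004e+08 = 1.818e-12 m³.
Wear depth h = V/A = 1.818e-12 / 9.870e-05 = 1.842e-08 m.

value=1.842e-08 m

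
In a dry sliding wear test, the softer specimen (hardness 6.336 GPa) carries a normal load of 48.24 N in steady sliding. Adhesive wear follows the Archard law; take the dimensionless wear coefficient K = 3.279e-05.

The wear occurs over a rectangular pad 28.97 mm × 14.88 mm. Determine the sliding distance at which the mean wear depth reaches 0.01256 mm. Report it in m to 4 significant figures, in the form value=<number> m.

The computation maintains full precision — shown intermediates are rounded. Rounded just once: four significant figures.
Convert: Hardness H = 6.336 GPa = 6.336e+09 Pa.
Convert: Pad sides 28.97 mm × 14.88 mm = 0.02897 m × 0.01488 m. Contact area A = 0.02897 m × 0.01488 m = 4.311e-04 m².
Convert: Depth limit h_lim = 0.01256 mm = 1.256e-05 m.
Restated in SI base units: W = 48.24 N, H = 6.336e+09 Pa, K = 3.279e-05.
Allowed volume V_lim = h_lim·A = 1.256e-05 · 4.311e-04 = 5.414e-09 m³.
Thus life L = V_lim·H/(K·W) = 5.414e-09 · 6.336e+09 / (3.279e-05 · 48.24) = 2.169e+04 m.

value=2.169e+04 m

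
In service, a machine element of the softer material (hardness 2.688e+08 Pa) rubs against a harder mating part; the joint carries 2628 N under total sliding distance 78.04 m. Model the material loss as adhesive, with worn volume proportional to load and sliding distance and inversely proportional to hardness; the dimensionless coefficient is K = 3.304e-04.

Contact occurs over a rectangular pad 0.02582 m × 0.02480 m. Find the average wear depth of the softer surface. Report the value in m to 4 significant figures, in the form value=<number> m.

The computation keeps full float precision; printed values are rounded — rounded once at the end to 4 significant figures.
Contact area A = 0.02582 m × 0.02480 m = 6.403e-04 m².
Expressed in SI base units: W = 2628 N, H = 2.688e+08 Pa, K = 3.304e-04.
By Archard's law, V = K·W·L/H = 3.304e-04 · 2628 · 78.04 / 2.688e+08 = 2.521e-07 m³.
Depth of wear h = V/A = 2.521e-07 / 6.403e-04 = 3.937e-04 m.

value=3.937e-04 m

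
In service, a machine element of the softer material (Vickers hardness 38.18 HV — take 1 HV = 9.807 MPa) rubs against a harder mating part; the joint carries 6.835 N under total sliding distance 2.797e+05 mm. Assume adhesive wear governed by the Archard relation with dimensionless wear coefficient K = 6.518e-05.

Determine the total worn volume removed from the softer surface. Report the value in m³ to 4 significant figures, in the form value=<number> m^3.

value=3.328e-10 m^3

The algebra carries full float precision — intermediates are displayed rounded, and a lone final rounding to four significant figures.
The distance L = 2.797e+05 mm = 279.7 m.
Hardness H = 38.18 HV × 9.807 MPa/HV = 374.4 MPa = 3.744e+08 Pa.
Working in SI base units: W = 6.835 N, H = 3.744e+08 Pa, K = 6.518e-05.
The Archard volume V = K·W·L/H = 6.518e-05 · 6.835 · 279.7 / 3.744e+08 = 3.328e-10 m³.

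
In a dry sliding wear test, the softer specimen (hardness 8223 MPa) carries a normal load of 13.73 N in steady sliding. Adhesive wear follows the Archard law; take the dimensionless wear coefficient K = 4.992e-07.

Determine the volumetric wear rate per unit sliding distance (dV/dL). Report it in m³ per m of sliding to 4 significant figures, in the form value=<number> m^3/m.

Intermediates are displayed rounded — all arithmetic holds full precision — one last rounding to 4 significant figures.
Convert: Hardness H = 8223 MPa = 8.223e+09 Pa.
Expressed in SI base units: W = 13.73 N, H = 8.223e+09 Pa, K = 4.992e-07.
Rate of wear dV/dL = K·W/H — distance-free: 4.992e-07 · 13.73 / 8.223e+09 = 8.335e-16 m³/m.

value=8.335e-16 m^3/m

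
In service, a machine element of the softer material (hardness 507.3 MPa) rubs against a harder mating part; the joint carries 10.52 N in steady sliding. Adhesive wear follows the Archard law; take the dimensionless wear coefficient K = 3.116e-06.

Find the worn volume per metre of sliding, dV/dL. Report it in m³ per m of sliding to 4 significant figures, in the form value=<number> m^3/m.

The computation runs at exact precision. Intermediates are printed rounded, and a single final rounding: 4 significant figures.
Hardness H = 507.3 MPa = 5.073e+08 Pa.
SI base units throughout: W = 10.52 N, H = 5.073e+08 Pa, K = 3.116e-06.
Rate of wear dV/dL = K·W/H: 3.116e-06 · 10.52 / 5.073e+08 = 6.462e-14 m³/m.

value=6.462e-14 m^3/m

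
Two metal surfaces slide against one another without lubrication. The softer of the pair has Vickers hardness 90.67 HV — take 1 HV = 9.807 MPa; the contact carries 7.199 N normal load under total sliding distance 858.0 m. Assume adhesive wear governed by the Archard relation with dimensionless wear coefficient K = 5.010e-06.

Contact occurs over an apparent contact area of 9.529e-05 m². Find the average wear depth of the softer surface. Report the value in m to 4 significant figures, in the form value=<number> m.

All working math holds full float precision; intermediates are displayed rounded. Rounded once at the end to 4 significant figures.
Convert: Hardness H = 90.67 HV × 9.807 MPa/HV = 889.2 MPa = 8.892e+08 Pa.
Restated in SI base units: W = 7.199 N, H = 8.892e+08 Pa, K = 5.010e-06.
Archard relation: V = K·W·L/H = 5.010e-06 · 7.199 · 858.0 / 8.892e+08 = 3.480e-11 m³.
Mean wear depth h = V/A = 3.480e-11 / 9.529e-05 = 3.652e-07 m.

value=3.652e-07 m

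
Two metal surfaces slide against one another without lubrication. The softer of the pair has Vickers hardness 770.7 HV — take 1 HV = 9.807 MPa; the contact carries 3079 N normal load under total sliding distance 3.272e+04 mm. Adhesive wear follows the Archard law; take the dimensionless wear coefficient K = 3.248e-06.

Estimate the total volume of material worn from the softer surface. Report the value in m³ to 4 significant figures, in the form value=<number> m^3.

The intermediates are shown rounded. All working math maintains full precision, and a lone final rounding: 4 significant digits.
Total distance L = 3.272e+04 mm = 32.72 m.
Hardness H = 770.7 HV × 9.807 MPa/HV = 7558 MPa = 7.558e+09 Pa.
Working in SI base units: W = 3079 N, H = 7.558e+09 Pa, K = 3.248e-06.
By Archard's law, V = K·W·L/H = 3.248e-06 · 3079 · 32.72 / 7.558e+09 = 4.329e-11 m³.

value=4.329e-11 m^3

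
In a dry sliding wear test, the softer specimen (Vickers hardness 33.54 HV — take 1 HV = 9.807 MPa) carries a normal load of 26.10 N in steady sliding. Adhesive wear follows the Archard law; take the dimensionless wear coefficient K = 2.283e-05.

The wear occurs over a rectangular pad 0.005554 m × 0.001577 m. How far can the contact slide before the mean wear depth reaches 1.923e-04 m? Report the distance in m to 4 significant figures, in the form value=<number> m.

Printed values are rounded — all working math keeps full float precision, and one final rounding to 4 significant figures.
Convert: Hardness H = 33.54 HV × 9.807 MPa/HV = 328.9 MPa = 3.289e+08 Pa.
Convert: Contact area A = 0.005554 m × 0.001577 m = 8.759e-06 m².
Working in SI base units: W = 26.10 N, H = 3.289e+08 Pa, K = 2.283e-05.
Allowed volume V_lim = h_lim·A = 1.923e-04 · 8.759e-06 = 1.684e-09 m³.
Thus life L = V_lim·H/(K·W) = 1.684e-09 · 3.289e+08 / (2.283e-05 · 26.10) = 929.8 m.

value=929.8 m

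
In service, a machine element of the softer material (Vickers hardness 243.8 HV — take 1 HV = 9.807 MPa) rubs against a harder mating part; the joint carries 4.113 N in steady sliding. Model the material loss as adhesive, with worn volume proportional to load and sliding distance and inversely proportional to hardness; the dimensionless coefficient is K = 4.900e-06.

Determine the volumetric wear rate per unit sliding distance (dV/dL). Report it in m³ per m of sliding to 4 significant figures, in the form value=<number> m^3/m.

value=8.429e-15 m^3/m

The algebra keeps full precision, and printed values are rounded. Rounded once at the end: four significant digits.
Hardness H = 243.8 HV × 9.807 MPa/HV = 2391 MPa = 2.391e+09 Pa.
Working in SI base units: W = 4.113 N, H = 2.391e+09 Pa, K = 4.900e-06.
Volumetric rate dV/dL = K·W/H — distance-free: 4.900e-06 · 4.113 / 2.391e+09 = 8.429e-15 m³/m.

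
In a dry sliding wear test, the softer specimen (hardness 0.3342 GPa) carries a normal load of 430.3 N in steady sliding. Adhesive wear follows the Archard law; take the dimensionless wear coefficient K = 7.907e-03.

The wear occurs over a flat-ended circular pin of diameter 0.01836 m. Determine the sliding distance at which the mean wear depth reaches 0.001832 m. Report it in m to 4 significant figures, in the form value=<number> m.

value=47.64 m

Each operation keeps exact precision, and intermediate values are printed rounded. Rounded just once to four significant figures.
Hardness H = 0.3342 GPa = 3.342e+08 Pa.
Contact area A = π·d²/4 = π·(0.01836 m)²/4 = 2.647e-04 m².
SI base units throughout: W = 430.3 N, H = 3.342e+08 Pa, K = 7.907e-03.
Limit volume V_lim = h_lim·A = 0.001832 · 2.647e-04 = 4.850e-07 m³.
Thus life L = V_lim·H/(K·W) = 4.850e-07 · 3.342e+08 / (7.907e-03 · 430.3) = 47.64 m.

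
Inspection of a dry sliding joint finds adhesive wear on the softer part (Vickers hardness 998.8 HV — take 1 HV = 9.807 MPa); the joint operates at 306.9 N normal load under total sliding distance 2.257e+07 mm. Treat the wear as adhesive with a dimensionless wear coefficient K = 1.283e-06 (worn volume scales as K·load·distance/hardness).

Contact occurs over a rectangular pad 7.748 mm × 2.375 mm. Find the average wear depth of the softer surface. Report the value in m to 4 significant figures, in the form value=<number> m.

value=4.930e-05 m

The intermediates are shown rounded; the algebra carries full precision — a lone final rounding: 4 significant digits.
Convert: Path length L = 2.257e+07 mm = 2.257e+04 m.
Convert: Hardness H = 998.8 HV × 9.807 MPa/HV = 9795 MPa = 9.795e+09 Pa.
Convert: Pad sides 7.748 mm × 2.375 mm = 0.007748 m × 0.002375 m. Contact area A = 0.007748 m × 0.002375 m = 1.840e-05 m².
Expressed in SI base units: W = 306.9 N, H = 9.795e+09 Pa, K = 1.283e-06.
Worn volume V = K·W·L/H = 1.283e-06 · 306.9 · 2.257e+04 / 9.795e+09 = 9.073e-10 m³.
Wear depth h = V/A = 9.073e-10 / 1.840e-05 = 4.930e-05 m.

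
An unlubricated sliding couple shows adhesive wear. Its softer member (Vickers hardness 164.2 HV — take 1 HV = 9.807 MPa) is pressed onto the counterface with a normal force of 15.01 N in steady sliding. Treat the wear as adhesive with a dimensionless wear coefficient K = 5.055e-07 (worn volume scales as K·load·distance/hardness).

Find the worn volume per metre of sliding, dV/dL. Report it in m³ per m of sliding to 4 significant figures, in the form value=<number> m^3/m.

The intermediates are displayed rounded; each operation maintains full precision, and rounded just once to four significant figures.
Convert: Hardness H = 164.2 HV × 9.807 MPa/HV = 1610 MPa = 1.610e+09 Pa.
In SI base units: W = 15.01 N, H = 1.610e+09 Pa, K = 5.055e-07.
Sliding wear rate dV/dL = K·W/H, per unit distance: 5.055e-07 · 15.01 / 1.610e+09 = 4.712e-15 m³/m.

value=4.712e-15 m^3/m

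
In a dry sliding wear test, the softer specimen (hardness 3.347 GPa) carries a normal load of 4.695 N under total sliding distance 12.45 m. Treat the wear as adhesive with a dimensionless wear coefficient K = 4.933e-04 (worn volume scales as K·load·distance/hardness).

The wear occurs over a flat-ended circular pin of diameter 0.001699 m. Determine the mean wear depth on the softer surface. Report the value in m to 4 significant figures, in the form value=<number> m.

Quoted intermediates are rounded; every step holds exact precision — one last rounding to four significant figures.
Convert: Hardness H = 3.347 GPa = 3.347e+09 Pa.
Convert: Contact area A = π·d²/4 = π·(0.001699 m)²/4 = 2.267e-06 m².
Collected in SI base units: W = 4.695 N, H = 3.347e+09 Pa, K = 4.933e-04.
The Archard volume V = K·W·L/H = 4.933e-04 · 4.695 · 12.45 / 3.347e+09 = 8.615e-12 m³.
Wear depth h = V/A = 8.615e-12 / 2.267e-06 = 3.800e-06 m.

value=3.800e-06 m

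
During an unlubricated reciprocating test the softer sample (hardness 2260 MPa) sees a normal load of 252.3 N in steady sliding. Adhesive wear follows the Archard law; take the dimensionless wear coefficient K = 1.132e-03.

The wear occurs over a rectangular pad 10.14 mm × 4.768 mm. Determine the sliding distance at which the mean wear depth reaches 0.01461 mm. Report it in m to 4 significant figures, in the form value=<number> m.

value=5.589 m

The intermediates are displayed rounded. The algebra maintains full float precision, and a lone final rounding, at four significant digits.
Hardness H = 2260 MPa = 2.260e+09 Pa.
Pad sides 10.14 mm × 4.768 mm = 0.01014 m × 0.004768 m. Contact area A = 0.01014 m × 0.004768 m = 4.835e-05 m².
Depth limit h_lim = 0.01461 mm = 1.461e-05 m.
Working in SI base units: W = 252.3 N, H = 2.260e+09 Pa, K = 1.132e-03.
Wearable volume V_lim = h_lim·A = 1.461e-05 · 4.835e-05 = 7.064e-10 m³.
So the life L = V_lim·H/(K·W) = 7.064e-10 · 2.260e+09 / (1.132e-03 · 252.3) = 5.589 m.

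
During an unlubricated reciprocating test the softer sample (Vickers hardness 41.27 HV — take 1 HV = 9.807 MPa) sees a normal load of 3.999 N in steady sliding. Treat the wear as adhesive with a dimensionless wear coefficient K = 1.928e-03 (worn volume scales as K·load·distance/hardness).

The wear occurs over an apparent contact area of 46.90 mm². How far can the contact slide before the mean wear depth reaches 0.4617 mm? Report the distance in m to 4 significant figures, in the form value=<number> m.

value=1137 m

Shown intermediates are rounded. Each operation runs at full precision, and one final rounding: 4 significant digits.
Hardness H = 41.27 HV × 9.807 MPa/HV = 404.7 MPa = 4.047e+08 Pa.
Contact area A = 46.90 mm² = 4.690e-05 m².
Depth limit h_lim = 0.4617 mm = 4.617e-04 m.
Working in SI base units: W = 3.999 N, H = 4.047e+08 Pa, K = 1.928e-03.
Permissible volume V_lim = h_lim·A = 4.617e-04 · 4.690e-05 = 2.165e-08 m³.
So the life L = V_lim·H/(K·W) = 2.165e-08 · 4.047e+08 / (1.928e-03 · 3.999) = 1137 m.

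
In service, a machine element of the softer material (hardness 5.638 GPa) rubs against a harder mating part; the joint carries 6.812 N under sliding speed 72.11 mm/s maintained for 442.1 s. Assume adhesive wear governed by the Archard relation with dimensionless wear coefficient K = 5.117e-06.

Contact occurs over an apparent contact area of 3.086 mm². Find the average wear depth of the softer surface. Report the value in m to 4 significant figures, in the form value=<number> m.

The intermediates are printed rounded, and all arithmetic keeps full float precision; rounded just once: four significant figures.
Convert: Sliding speed v = 72.11 mm/s = 0.07211 m/s. Sliding distance L = v·t = 0.07211 m/s × 442.1 s = 31.88 m.
Convert: Hardness H = 5.638 GPa = 5.638e+09 Pa.
Convert: Contact area A = 3.086 mm² = 3.086e-06 m².
Restated in SI base units: W = 6.812 N, H = 5.638e+09 Pa, K = 5.117e-06.
Wear volume V = K·W·L/H = 5.117e-06 · 6.812 · 31.88 / 5.638e+09 = 1.971e-13 m³.
Wear depth h = V/A = 1.971e-13 / 3.086e-06 = 6.387e-08 m.

value=6.387e-08 m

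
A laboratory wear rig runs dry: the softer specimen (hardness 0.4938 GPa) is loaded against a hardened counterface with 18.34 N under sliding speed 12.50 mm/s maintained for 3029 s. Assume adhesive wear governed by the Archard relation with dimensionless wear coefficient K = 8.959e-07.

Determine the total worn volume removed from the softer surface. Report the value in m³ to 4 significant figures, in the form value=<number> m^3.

The algebra keeps exact precision, and intermediate values appear rounded. Rounded just once to 4 significant figures.
Sliding speed v = 12.50 mm/s = 0.01250 m/s. Path length L = v·t = 0.01250 m/s × 3029 s = 37.86 m.
Hardness H = 0.4938 GPa = 4.938e+08 Pa.
Collected in SI base units: W = 18.34 N, H = 4.938e+08 Pa, K = 8.959e-07.
By Archard's law, V = K·W·L/H = 8.959e-07 · 18.34 · 37.86 / 4.938e+08 = 1.260e-12 m³.

value=1.260e-12 m^3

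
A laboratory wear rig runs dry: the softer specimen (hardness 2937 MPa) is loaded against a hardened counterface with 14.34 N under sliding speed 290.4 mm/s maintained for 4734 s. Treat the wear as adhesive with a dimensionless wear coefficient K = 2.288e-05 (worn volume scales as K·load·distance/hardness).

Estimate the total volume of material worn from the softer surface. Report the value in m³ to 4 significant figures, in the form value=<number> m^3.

The algebra carries full float precision; intermediates are shown rounded. Rounded just once: four significant figures.
Convert: Sliding speed v = 290.4 mm/s = 0.2904 m/s. Total distance L = v·t = 0.2904 m/s × 4734 s = 1375 m.
Convert: Hardness H = 2937 MPa = 2.937e+09 Pa.
In SI base units, W = 14.34 N, H = 2.937e+09 Pa, K = 2.288e-05.
Archard relation: V = K·W·L/H = 2.288e-05 · 14.34 · 1375 / 2.937e+09 = 1.536e-10 m³.

value=1.536e-10 m^3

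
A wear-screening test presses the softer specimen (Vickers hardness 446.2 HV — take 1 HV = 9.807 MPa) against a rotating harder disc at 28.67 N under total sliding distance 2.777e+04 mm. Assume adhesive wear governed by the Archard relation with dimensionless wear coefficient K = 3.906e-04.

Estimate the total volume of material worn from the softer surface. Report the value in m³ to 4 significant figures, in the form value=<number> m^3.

value=7.107e-11 m^3

All working math runs at full precision. Intermediate values are printed rounded — one last rounding: four significant digits.
Distance covered L = 2.777e+04 mm = 27.77 m.
Hardness H = 446.2 HV × 9.807 MPa/HV = 4376 MPa = 4.376e+09 Pa.
SI base units throughout: W = 28.67 N, H = 4.376e+09 Pa, K = 3.906e-04.
Volume removed: V = K·W·L/H = 3.906e-04 · 28.67 · 27.77 / 4.376e+09 = 7.107e-11 m³.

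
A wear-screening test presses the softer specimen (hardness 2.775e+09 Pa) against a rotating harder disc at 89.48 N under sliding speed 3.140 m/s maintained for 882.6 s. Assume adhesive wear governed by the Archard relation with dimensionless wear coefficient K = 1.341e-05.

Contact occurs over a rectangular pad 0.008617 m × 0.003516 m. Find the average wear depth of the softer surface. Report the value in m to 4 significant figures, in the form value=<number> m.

value=3.955e-05 m

All arithmetic runs at full precision. Intermediates are shown rounded — a lone final rounding, at four significant digits.
Distance L = v·t = 3.140 m/s × 882.6 s = 2771 m.
Contact area A = 0.008617 m × 0.003516 m = 3.030e-05 m².
Working in SI base units: W = 89.48 N, H = 2.775e+09 Pa, K = 1.341e-05.
The Archard volume V = K·W·L/H = 1.341e-05 · 89.48 · 2771 / 2.775e+09 = 1.198e-09 m³.
Depth of wear h = V/A = 1.198e-09 / 3.030e-05 = 3.955e-05 m.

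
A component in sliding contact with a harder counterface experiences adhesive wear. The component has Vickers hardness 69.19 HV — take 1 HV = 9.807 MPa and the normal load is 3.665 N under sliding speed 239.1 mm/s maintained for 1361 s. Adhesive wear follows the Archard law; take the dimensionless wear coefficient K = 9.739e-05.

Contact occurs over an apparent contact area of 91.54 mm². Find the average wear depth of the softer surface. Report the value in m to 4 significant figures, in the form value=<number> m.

value=1.870e-06 m

Quoted intermediates are rounded — the algebra keeps exact precision — rounded just once to four significant digits.
Sliding speed v = 239.1 mm/s = 0.2391 m/s. Path length L = v·t = 0.2391 m/s × 1361 s = 325.4 m.
Hardness H = 69.19 HV × 9.807 MPa/HV = 678.5 MPa = 6.785e+08 Pa.
Contact area A = 91.54 mm² = 9.154e-05 m².
Working in SI base units: W = 3.665 N, H = 6.785e+08 Pa, K = 9.739e-05.
Worn volume V = K·W·L/H = 9.739e-05 · 3.665 · 325.4 / 6.785e+08 = 1.712e-10 m³.
Depth of wear h = V/A = 1.712e-10 / 9.154e-05 = 1.870e-06 m.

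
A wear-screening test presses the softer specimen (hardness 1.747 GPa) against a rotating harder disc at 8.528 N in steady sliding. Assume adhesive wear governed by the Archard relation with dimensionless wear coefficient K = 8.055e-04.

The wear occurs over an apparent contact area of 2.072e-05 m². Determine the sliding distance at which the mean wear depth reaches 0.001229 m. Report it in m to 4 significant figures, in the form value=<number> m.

value=6476 m

Intermediates are displayed rounded, and all arithmetic runs at full float precision; rounded just once, at four significant digits.
Hardness H = 1.747 GPa = 1.747e+09 Pa.
Working in SI base units: W = 8.528 N, H = 1.747e+09 Pa, K = 8.055e-04.
At the depth limit, V_lim = h_lim·A = 0.001229 · 2.072e-05 = 2.546e-08 m³.
Sliding life L = V_lim·H/(K·W) = 2.546e-08 · 1.747e+09 / (8.055e-04 · 8.528) = 6476 m.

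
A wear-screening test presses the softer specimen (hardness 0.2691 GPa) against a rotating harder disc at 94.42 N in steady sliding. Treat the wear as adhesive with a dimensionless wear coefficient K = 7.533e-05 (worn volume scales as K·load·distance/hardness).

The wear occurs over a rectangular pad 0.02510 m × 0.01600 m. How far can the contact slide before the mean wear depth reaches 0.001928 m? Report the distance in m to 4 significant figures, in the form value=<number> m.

value=2.929e+04 m

Printed values are rounded — all arithmetic maintains full precision; a lone final rounding to four significant figures.
Convert: Hardness H = 0.2691 GPa = 2.691e+08 Pa.
Convert: Contact area A = 0.02510 m × 0.01600 m = 4.016e-04 m².
In SI base units, W = 94.42 N, H = 2.691e+08 Pa, K = 7.533e-05.
Limit volume V_lim = h_lim·A = 0.001928 · 4.016e-04 = 7.743e-07 m³.
So the life L = V_lim·H/(K·W) = 7.743e-07 · 2.691e+08 / (7.533e-05 · 94.42) = 2.929e+04 m.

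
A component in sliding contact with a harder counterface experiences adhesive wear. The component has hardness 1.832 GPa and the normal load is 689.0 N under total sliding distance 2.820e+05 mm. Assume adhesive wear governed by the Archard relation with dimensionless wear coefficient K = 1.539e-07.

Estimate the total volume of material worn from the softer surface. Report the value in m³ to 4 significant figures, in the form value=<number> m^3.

All working math runs at full precision, and intermediate values are shown rounded; one last rounding: 4 significant figures.
The distance L = 2.820e+05 mm = 282.0 m.
Hardness H = 1.832 GPa = 1.832e+09 Pa.
Expressed in SI base units: W = 689.0 N, H = 1.832e+09 Pa, K = 1.539e-07.
Apply Archard: V = K·W·L/H = 1.539e-07 · 689.0 · 282.0 / 1.832e+09 = 1.632e-11 m³.

value=1.632e-11 m^3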